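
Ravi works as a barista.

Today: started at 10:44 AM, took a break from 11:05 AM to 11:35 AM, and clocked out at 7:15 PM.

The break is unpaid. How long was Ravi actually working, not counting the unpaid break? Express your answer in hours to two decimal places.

Today: 10:44 AM–7:15 PM = 8 h 31 min; less 30 min break → 8 h 1 min

8.02 hours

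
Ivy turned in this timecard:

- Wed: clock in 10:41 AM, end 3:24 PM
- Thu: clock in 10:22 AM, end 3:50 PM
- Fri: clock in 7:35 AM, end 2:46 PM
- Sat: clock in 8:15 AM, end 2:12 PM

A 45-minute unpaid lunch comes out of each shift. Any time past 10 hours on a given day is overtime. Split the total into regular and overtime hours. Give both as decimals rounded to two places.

Regular 20.32 hours, overtime 0.00 hours

Wed: 10:41 AM–3:24 PM = 4 h 43 min; less 45 min break → 3 h 58 min
Thu: 10:22 AM–3:50 PM = 5 h 28 min; less 45 min break → 4 h 43 min
Fri: 7:35 AM–2:46 PM = 7 h 11 min; less 45 min break → 6 h 26 min
Sat: 8:15 AM–2:12 PM = 5 h 57 min; less 45 min break → 5 h 12 min
Wed reg 3 h 58 min / OT 0 h 0 min; Thu reg 4 h 43 min / OT 0 h 0 min; Fri reg 6 h 26 min / OT 0 h 0 min; Sat reg 5 h 12 min / OT 0 h 0 min.
Totals: regular 20 h 19 min, overtime 0 h 0 min.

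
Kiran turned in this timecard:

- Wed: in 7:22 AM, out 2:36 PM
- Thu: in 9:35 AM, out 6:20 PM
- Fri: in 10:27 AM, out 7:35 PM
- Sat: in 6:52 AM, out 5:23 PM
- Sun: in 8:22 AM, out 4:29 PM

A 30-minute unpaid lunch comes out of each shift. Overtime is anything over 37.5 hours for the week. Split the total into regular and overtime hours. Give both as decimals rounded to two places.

Regular 37.50 hours, overtime 3.75 hours

Wed: 7:22 AM–2:36 PM = 7 h 14 min; less 30 min break → 6 h 44 min
Thu: 9:35 AM–6:20 PM = 8 h 45 min; less 30 min break → 8 h 15 min
Fri: 10:27 AM–7:35 PM = 9 h 8 min; less 30 min break → 8 h 38 min
Sat: 6:52 AM–5:23 PM = 10 h 31 min; less 30 min break → 10 h 1 min
Sun: 8:22 AM–4:29 PM = 8 h 7 min; less 30 min break → 7 h 37 min
Total worked: 41 h 15 min = 41.25 h.
Threshold 37.5 h → overtime 3 h 45 min, regular 37 h 30 min.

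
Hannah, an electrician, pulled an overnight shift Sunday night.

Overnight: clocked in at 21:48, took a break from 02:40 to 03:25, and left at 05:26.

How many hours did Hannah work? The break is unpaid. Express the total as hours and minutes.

6 h 53 min

Overnight: 21:48 → midnight = 2 h 12 min; midnight → 05:26 = 5 h 26 min; span 7 h 38 min; less 45 min break → 6 h 53 min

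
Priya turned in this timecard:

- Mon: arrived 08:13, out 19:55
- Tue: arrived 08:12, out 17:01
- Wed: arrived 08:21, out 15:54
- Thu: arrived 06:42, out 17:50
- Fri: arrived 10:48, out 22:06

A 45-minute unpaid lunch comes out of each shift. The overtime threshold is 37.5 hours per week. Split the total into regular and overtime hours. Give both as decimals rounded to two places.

Regular 37.50 hours, overtime 9.25 hours

Mon: 08:13–19:55 = 11 h 42 min; less 45 min break → 10 h 57 min
Tue: 08:12–17:01 = 8 h 49 min; less 45 min break → 8 h 4 min
Wed: 08:21–15:54 = 7 h 33 min; less 45 min break → 6 h 48 min
Thu: 06:42–17:50 = 11 h 8 min; less 45 min break → 10 h 23 min
Fri: 10:48–22:06 = 11 h 18 min; less 45 min break → 10 h 33 min
Total worked: 46 h 45 min = 46.75 h.
Threshold 37.5 h → overtime 9 h 15 min, regular 37 h 30 min.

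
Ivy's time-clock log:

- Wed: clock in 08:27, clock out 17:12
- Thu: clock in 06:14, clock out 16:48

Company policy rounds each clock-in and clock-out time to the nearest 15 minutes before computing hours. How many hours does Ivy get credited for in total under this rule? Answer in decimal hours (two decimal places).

Wed: in 08:27→08:30, out 17:12→17:15; 8 h 45 min
Thu: in 06:14→06:15, out 16:48→16:45; 10 h 30 min
Total credited: 19 h 15 min.

19.25 hours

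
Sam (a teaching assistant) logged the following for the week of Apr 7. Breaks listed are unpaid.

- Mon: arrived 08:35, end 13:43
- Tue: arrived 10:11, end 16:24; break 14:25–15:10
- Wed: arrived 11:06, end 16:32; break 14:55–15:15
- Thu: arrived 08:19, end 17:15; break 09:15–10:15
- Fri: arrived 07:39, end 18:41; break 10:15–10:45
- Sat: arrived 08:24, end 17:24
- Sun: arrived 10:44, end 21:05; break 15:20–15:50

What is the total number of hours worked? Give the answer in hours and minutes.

Mon: 08:35–13:43 = 5 h 8 min
Tue: 10:11–16:24 = 6 h 13 min; less 45 min break → 5 h 28 min
Wed: 11:06–16:32 = 5 h 26 min; less 20 min break → 5 h 6 min
Thu: 08:19–17:15 = 8 h 56 min; less 60 min break → 7 h 56 min
Fri: 07:39–18:41 = 11 h 2 min; less 30 min break → 10 h 32 min
Sat: 08:24–17:24 = 9 h 0 min
Sun: 10:44–21:05 = 10 h 21 min; less 30 min break → 9 h 51 min
Total: 5 h 8 min + 5 h 28 min + 5 h 6 min + 7 h 56 min + 10 h 32 min + 9 h 0 min + 9 h 51 min = 53 h 1 min.

53 h 1 min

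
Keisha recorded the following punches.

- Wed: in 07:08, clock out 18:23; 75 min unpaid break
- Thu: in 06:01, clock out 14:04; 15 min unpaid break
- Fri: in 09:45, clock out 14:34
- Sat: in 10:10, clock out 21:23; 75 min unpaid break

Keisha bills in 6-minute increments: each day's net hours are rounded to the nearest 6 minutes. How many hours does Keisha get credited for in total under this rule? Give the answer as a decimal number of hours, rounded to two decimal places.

32.60 hours

Wed: 07:08–18:23 = 11 h 15 min − 75 min = 10 h 0 min → rounds to 10 h 0 min
Thu: 06:01–14:04 = 8 h 3 min − 15 min = 7 h 48 min → rounds to 7 h 48 min
Fri: 09:45–14:34 = 4 h 49 min → rounds to 4 h 48 min
Sat: 10:10–21:23 = 11 h 13 min − 75 min = 9 h 58 min → rounds to 10 h 0 min
Total credited: 32 h 36 min.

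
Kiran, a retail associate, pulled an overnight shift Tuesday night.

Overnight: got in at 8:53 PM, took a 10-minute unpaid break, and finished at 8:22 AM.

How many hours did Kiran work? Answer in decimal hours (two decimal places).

11.32 hours

Overnight: 8:53 PM → midnight = 3 h 7 min; midnight → 8:22 AM = 8 h 22 min; span 11 h 29 min; less 10 min break → 11 h 19 min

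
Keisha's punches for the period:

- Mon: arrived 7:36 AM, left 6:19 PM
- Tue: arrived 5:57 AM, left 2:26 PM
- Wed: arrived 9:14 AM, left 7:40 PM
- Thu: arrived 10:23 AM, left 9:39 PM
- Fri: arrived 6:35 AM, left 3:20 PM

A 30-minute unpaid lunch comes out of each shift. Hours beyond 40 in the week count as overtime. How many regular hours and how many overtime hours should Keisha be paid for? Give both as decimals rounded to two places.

Mon: 7:36 AM–6:19 PM = 10 h 43 min; less 30 min break → 10 h 13 min
Tue: 5:57 AM–2:26 PM = 8 h 29 min; less 30 min break → 7 h 59 min
Wed: 9:14 AM–7:40 PM = 10 h 26 min; less 30 min break → 9 h 56 min
Thu: 10:23 AM–9:39 PM = 11 h 16 min; less 30 min break → 10 h 46 min
Fri: 6:35 AM–3:20 PM = 8 h 45 min; less 30 min break → 8 h 15 min
Total worked: 47 h 9 min = 47.15 h.
Threshold 40 h → overtime 7 h 9 min, regular 40 h 0 min.

Regular 40.00 hours, overtime 7.15 hours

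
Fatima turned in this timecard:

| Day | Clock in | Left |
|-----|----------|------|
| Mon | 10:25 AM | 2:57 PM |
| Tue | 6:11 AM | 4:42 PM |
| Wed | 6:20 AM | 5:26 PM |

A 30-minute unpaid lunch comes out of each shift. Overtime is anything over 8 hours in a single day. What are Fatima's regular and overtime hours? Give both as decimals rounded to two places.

Regular 20.03 hours, overtime 4.62 hours

Mon: 10:25 AM–2:57 PM = 4 h 32 min; less 30 min break → 4 h 2 min
Tue: 6:11 AM–4:42 PM = 10 h 31 min; less 30 min break → 10 h 1 min
Wed: 6:20 AM–5:26 PM = 11 h 6 min; less 30 min break → 10 h 36 min
Mon reg 4 h 2 min / OT 0 h 0 min; Tue reg 8 h 0 min / OT 2 h 1 min; Wed reg 8 h 0 min / OT 2 h 36 min.
Totals: regular 20 h 2 min, overtime 4 h 37 min.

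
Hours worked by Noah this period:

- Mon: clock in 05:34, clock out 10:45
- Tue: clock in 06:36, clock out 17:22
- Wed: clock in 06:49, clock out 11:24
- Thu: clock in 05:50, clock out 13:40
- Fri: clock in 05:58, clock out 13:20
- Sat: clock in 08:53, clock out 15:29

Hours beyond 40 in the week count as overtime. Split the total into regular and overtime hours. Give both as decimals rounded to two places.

Mon: 05:34–10:45 = 5 h 11 min
Tue: 06:36–17:22 = 10 h 46 min
Wed: 06:49–11:24 = 4 h 35 min
Thu: 05:50–13:40 = 7 h 50 min
Fri: 05:58–13:20 = 7 h 22 min
Sat: 08:53–15:29 = 6 h 36 min
Total worked: 42 h 20 min = 42.33 h.
Threshold 40 h → overtime 2 h 20 min, regular 40 h 0 min.

Regular 40.00 hours, overtime 2.33 hours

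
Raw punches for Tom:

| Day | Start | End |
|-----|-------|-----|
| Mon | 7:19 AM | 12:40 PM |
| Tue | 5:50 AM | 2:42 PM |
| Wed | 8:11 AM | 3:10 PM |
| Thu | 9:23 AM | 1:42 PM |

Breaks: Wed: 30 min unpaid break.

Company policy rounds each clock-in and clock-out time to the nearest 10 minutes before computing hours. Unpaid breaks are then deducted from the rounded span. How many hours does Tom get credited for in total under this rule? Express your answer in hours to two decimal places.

Mon: in 7:19 AM→7:20 AM, out 12:40 PM→12:40 PM; 5 h 20 min
Tue: in 5:50 AM→5:50 AM, out 2:42 PM→2:40 PM; 8 h 50 min
Wed: in 8:11 AM→8:10 AM, out 3:10 PM→3:10 PM; 7 h 0 min − 30 min = 6 h 30 min
Thu: in 9:23 AM→9:20 AM, out 1:42 PM→1:40 PM; 4 h 20 min
Total credited: 25 h 0 min.

25.00 hours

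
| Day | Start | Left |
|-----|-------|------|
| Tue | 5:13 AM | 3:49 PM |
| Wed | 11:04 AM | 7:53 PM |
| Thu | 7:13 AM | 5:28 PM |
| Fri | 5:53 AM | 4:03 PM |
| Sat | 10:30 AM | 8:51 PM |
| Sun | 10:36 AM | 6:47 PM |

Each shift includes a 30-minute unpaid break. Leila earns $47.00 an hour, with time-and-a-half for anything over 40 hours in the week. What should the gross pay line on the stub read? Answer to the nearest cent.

Tue: 5:13 AM–3:49 PM = 10 h 36 min; less 30 min break → 10 h 6 min
Wed: 11:04 AM–7:53 PM = 8 h 49 min; less 30 min break → 8 h 19 min
Thu: 7:13 AM–5:28 PM = 10 h 15 min; less 30 min break → 9 h 45 min
Fri: 5:53 AM–4:03 PM = 10 h 10 min; less 30 min break → 9 h 40 min
Sat: 10:30 AM–8:51 PM = 10 h 21 min; less 30 min break → 9 h 51 min
Sun: 10:36 AM–6:47 PM = 8 h 11 min; less 30 min break → 7 h 41 min
Total worked: 55 h 22 min = 3322 min.
Regular 40 h 0 min = 2400 min at $47.00/h; overtime 15 h 22 min = 922 min at $70.50/h.
Pay = (2400 × $47.00 + 922 × $70.50) ÷ 60 = $2963.35.

$2963.35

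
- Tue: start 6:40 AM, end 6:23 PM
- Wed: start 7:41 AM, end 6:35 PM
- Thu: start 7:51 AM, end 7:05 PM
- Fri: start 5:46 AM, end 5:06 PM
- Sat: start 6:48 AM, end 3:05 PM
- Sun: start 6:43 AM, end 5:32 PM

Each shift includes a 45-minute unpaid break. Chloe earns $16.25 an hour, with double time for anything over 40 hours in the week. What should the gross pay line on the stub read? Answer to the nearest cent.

Tue: 6:40 AM–6:23 PM = 11 h 43 min; less 45 min break → 10 h 58 min
Wed: 7:41 AM–6:35 PM = 10 h 54 min; less 45 min break → 10 h 9 min
Thu: 7:51 AM–7:05 PM = 11 h 14 min; less 45 min break → 10 h 29 min
Fri: 5:46 AM–5:06 PM = 11 h 20 min; less 45 min break → 10 h 35 min
Sat: 6:48 AM–3:05 PM = 8 h 17 min; less 45 min break → 7 h 32 min
Sun: 6:43 AM–5:32 PM = 10 h 49 min; less 45 min break → 10 h 4 min
Total worked: 59 h 47 min = 3587 min.
Regular 40 h 0 min = 2400 min at $16.25/h; overtime 19 h 47 min = 1187 min at $32.50/h.
Pay = (2400 × $16.25 + 1187 × $32.50) ÷ 60 = $1292.96.

$1292.96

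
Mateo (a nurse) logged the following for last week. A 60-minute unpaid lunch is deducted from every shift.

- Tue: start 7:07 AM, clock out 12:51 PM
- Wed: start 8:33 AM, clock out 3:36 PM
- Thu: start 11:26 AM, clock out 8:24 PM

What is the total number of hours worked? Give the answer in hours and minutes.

Tue: 7:07 AM–12:51 PM = 5 h 44 min; less 60 min break → 4 h 44 min
Wed: 8:33 AM–3:36 PM = 7 h 3 min; less 60 min break → 6 h 3 min
Thu: 11:26 AM–8:24 PM = 8 h 58 min; less 60 min break → 7 h 58 min
Total: 4 h 44 min + 6 h 3 min + 7 h 58 min = 18 h 45 min.

18 h 45 min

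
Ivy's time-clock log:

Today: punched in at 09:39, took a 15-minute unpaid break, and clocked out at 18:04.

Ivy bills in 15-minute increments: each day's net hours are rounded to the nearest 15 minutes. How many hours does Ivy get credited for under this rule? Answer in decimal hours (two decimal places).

Today: 09:39–18:04 = 8 h 25 min − 15 min = 8 h 10 min → rounds to 8 h 15 min

8.25 hours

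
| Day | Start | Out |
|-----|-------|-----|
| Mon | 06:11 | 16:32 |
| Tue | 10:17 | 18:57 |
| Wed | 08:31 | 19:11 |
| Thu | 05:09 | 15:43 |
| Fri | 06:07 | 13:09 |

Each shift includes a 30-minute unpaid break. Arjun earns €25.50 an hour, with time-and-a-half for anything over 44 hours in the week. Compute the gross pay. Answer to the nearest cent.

€1151.96

Mon: 06:11–16:32 = 10 h 21 min; less 30 min break → 9 h 51 min
Tue: 10:17–18:57 = 8 h 40 min; less 30 min break → 8 h 10 min
Wed: 08:31–19:11 = 10 h 40 min; less 30 min break → 10 h 10 min
Thu: 05:09–15:43 = 10 h 34 min; less 30 min break → 10 h 4 min
Fri: 06:07–13:09 = 7 h 2 min; less 30 min break → 6 h 32 min
Total worked: 44 h 47 min = 2687 min.
Regular 44 h 0 min = 2640 min at €25.50/h; overtime 0 h 47 min = 47 min at €38.25/h.
Pay = (2640 × €25.50 + 47 × €38.25) ÷ 60 = €1151.96.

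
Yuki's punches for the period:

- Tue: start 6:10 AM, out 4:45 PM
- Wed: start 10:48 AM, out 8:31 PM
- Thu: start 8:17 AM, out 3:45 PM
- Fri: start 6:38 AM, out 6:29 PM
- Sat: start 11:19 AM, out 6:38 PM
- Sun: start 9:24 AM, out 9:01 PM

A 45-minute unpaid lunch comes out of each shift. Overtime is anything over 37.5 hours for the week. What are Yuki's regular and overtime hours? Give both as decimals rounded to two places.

Regular 37.50 hours, overtime 16.55 hours

Tue: 6:10 AM–4:45 PM = 10 h 35 min; less 45 min break → 9 h 50 min
Wed: 10:48 AM–8:31 PM = 9 h 43 min; less 45 min break → 8 h 58 min
Thu: 8:17 AM–3:45 PM = 7 h 28 min; less 45 min break → 6 h 43 min
Fri: 6:38 AM–6:29 PM = 11 h 51 min; less 45 min break → 11 h 6 min
Sat: 11:19 AM–6:38 PM = 7 h 19 min; less 45 min break → 6 h 34 min
Sun: 9:24 AM–9:01 PM = 11 h 37 min; less 45 min break → 10 h 52 min
Total worked: 54 h 3 min = 54.05 h.
Threshold 37.5 h → overtime 16 h 33 min, regular 37 h 30 min.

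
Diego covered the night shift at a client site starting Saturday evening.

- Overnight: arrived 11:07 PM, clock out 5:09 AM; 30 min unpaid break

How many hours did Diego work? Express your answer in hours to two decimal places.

5.53 hours

Overnight: 11:07 PM → midnight = 0 h 53 min; midnight → 5:09 AM = 5 h 9 min; span 6 h 2 min; less 30 min break → 5 h 32 min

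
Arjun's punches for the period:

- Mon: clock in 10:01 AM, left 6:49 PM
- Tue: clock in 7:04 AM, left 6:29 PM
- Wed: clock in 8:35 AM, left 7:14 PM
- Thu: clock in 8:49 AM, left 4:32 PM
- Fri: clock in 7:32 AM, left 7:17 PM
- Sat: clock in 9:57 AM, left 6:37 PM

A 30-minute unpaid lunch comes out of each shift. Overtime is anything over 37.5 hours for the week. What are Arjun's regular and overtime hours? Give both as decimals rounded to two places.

Regular 37.50 hours, overtime 18.50 hours

Mon: 10:01 AM–6:49 PM = 8 h 48 min; less 30 min break → 8 h 18 min
Tue: 7:04 AM–6:29 PM = 11 h 25 min; less 30 min break → 10 h 55 min
Wed: 8:35 AM–7:14 PM = 10 h 39 min; less 30 min break → 10 h 9 min
Thu: 8:49 AM–4:32 PM = 7 h 43 min; less 30 min break → 7 h 13 min
Fri: 7:32 AM–7:17 PM = 11 h 45 min; less 30 min break → 11 h 15 min
Sat: 9:57 AM–6:37 PM = 8 h 40 min; less 30 min break → 8 h 10 min
Total worked: 56 h 0 min = 56.00 h.
Threshold 37.5 h → overtime 18 h 30 min, regular 37 h 30 min.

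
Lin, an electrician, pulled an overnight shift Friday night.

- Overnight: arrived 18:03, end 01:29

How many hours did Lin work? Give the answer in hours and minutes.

7 h 26 min

Overnight: 18:03 → midnight = 5 h 57 min; midnight → 01:29 = 1 h 29 min; span 7 h 26 min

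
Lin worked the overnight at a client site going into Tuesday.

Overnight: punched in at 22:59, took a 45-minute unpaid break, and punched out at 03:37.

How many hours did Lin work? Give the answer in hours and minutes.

3 h 53 min

Overnight: 22:59 → midnight = 1 h 1 min; midnight → 03:37 = 3 h 37 min; span 4 h 38 min; less 45 min break → 3 h 53 min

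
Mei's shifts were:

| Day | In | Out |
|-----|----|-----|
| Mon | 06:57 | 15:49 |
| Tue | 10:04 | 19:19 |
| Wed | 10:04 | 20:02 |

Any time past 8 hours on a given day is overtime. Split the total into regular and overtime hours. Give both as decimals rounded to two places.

Mon: 06:57–15:49 = 8 h 52 min
Tue: 10:04–19:19 = 9 h 15 min
Wed: 10:04–20:02 = 9 h 58 min
Mon reg 8 h 0 min / OT 0 h 52 min; Tue reg 8 h 0 min / OT 1 h 15 min; Wed reg 8 h 0 min / OT 1 h 58 min.
Totals: regular 24 h 0 min, overtime 4 h 5 min.

Regular 24.00 hours, overtime 4.08 hours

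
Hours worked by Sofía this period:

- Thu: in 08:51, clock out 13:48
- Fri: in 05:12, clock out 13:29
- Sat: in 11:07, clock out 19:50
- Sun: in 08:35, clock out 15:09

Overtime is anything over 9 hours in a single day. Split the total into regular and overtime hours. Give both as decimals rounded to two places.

Regular 28.52 hours, overtime 0.00 hours

Thu: 08:51–13:48 = 4 h 57 min
Fri: 05:12–13:29 = 8 h 17 min
Sat: 11:07–19:50 = 8 h 43 min
Sun: 08:35–15:09 = 6 h 34 min
Thu reg 4 h 57 min / OT 0 h 0 min; Fri reg 8 h 17 min / OT 0 h 0 min; Sat reg 8 h 43 min / OT 0 h 0 min; Sun reg 6 h 34 min / OT 0 h 0 min.
Totals: regular 28 h 31 min, overtime 0 h 0 min.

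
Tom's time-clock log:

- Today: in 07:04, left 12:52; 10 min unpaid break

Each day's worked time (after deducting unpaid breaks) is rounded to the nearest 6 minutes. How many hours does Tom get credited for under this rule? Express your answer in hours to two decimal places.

Today: 07:04–12:52 = 5 h 48 min − 10 min = 5 h 38 min → rounds to 5 h 36 min

5.60 hours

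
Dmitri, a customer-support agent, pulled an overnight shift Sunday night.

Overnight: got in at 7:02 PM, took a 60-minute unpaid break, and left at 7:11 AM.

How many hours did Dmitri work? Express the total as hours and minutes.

11 h 9 min

Overnight: 7:02 PM → midnight = 4 h 58 min; midnight → 7:11 AM = 7 h 11 min; span 12 h 9 min; less 60 min break → 11 h 9 min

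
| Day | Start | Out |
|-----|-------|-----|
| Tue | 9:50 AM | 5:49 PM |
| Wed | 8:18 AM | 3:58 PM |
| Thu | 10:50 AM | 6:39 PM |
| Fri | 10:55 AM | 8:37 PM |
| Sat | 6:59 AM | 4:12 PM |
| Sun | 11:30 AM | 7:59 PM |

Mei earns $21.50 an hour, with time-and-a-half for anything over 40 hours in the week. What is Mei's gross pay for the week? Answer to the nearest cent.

$1210.45

Tue: 9:50 AM–5:49 PM = 7 h 59 min
Wed: 8:18 AM–3:58 PM = 7 h 40 min
Thu: 10:50 AM–6:39 PM = 7 h 49 min
Fri: 10:55 AM–8:37 PM = 9 h 42 min
Sat: 6:59 AM–4:12 PM = 9 h 13 min
Sun: 11:30 AM–7:59 PM = 8 h 29 min
Total worked: 50 h 52 min = 3052 min.
Regular 40 h 0 min = 2400 min at $21.50/h; overtime 10 h 52 min = 652 min at $32.25/h.
Pay = (2400 × $21.50 + 652 × $32.25) ÷ 60 = $1210.45.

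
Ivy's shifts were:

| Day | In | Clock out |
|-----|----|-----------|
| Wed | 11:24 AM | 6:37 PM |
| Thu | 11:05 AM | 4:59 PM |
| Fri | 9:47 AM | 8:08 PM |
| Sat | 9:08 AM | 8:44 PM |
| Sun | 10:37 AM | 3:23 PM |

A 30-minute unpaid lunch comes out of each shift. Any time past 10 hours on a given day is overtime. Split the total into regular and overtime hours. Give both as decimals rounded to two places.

Wed: 11:24 AM–6:37 PM = 7 h 13 min; less 30 min break → 6 h 43 min
Thu: 11:05 AM–4:59 PM = 5 h 54 min; less 30 min break → 5 h 24 min
Fri: 9:47 AM–8:08 PM = 10 h 21 min; less 30 min break → 9 h 51 min
Sat: 9:08 AM–8:44 PM = 11 h 36 min; less 30 min break → 11 h 6 min
Sun: 10:37 AM–3:23 PM = 4 h 46 min; less 30 min break → 4 h 16 min
Wed reg 6 h 43 min / OT 0 h 0 min; Thu reg 5 h 24 min / OT 0 h 0 min; Fri reg 9 h 51 min / OT 0 h 0 min; Sat reg 10 h 0 min / OT 1 h 6 min; Sun reg 4 h 16 min / OT 0 h 0 min.
Totals: regular 36 h 14 min, overtime 1 h 6 min.

Regular 36.23 hours, overtime 1.10 hours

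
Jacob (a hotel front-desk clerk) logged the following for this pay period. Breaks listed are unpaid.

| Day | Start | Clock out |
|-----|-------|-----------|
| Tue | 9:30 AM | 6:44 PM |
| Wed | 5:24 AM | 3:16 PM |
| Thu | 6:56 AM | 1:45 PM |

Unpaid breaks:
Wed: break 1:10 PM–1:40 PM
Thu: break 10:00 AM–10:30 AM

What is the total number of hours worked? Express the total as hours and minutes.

24 h 55 min

Tue: 9:30 AM–6:44 PM = 9 h 14 min
Wed: 5:24 AM–3:16 PM = 9 h 52 min; less 30 min break → 9 h 22 min
Thu: 6:56 AM–1:45 PM = 6 h 49 min; less 30 min break → 6 h 19 min
Total: 9 h 14 min + 9 h 22 min + 6 h 19 min = 24 h 55 min.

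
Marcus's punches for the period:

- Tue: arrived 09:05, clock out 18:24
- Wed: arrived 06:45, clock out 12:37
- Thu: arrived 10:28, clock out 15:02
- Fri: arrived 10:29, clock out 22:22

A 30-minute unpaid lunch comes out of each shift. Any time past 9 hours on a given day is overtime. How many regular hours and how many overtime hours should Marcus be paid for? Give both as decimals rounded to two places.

Tue: 09:05–18:24 = 9 h 19 min; less 30 min break → 8 h 49 min
Wed: 06:45–12:37 = 5 h 52 min; less 30 min break → 5 h 22 min
Thu: 10:28–15:02 = 4 h 34 min; less 30 min break → 4 h 4 min
Fri: 10:29–22:22 = 11 h 53 min; less 30 min break → 11 h 23 min
Tue reg 8 h 49 min / OT 0 h 0 min; Wed reg 5 h 22 min / OT 0 h 0 min; Thu reg 4 h 4 min / OT 0 h 0 min; Fri reg 9 h 0 min / OT 2 h 23 min.
Totals: regular 27 h 15 min, overtime 2 h 23 min.

Regular 27.25 hours, overtime 2.38 hours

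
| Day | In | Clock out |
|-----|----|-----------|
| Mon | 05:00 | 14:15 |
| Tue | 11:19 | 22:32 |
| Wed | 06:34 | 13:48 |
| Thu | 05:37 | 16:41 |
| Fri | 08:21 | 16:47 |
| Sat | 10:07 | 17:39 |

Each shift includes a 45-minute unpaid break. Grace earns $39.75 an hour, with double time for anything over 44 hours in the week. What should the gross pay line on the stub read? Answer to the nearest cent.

$2244.55

Mon: 05:00–14:15 = 9 h 15 min; less 45 min break → 8 h 30 min
Tue: 11:19–22:32 = 11 h 13 min; less 45 min break → 10 h 28 min
Wed: 06:34–13:48 = 7 h 14 min; less 45 min break → 6 h 29 min
Thu: 05:37–16:41 = 11 h 4 min; less 45 min break → 10 h 19 min
Fri: 08:21–16:47 = 8 h 26 min; less 45 min break → 7 h 41 min
Sat: 10:07–17:39 = 7 h 32 min; less 45 min break → 6 h 47 min
Total worked: 50 h 14 min = 3014 min.
Regular 44 h 0 min = 2640 min at $39.75/h; overtime 6 h 14 min = 374 min at $79.50/h.
Pay = (2640 × $39.75 + 374 × $79.50) ÷ 60 = $2244.55.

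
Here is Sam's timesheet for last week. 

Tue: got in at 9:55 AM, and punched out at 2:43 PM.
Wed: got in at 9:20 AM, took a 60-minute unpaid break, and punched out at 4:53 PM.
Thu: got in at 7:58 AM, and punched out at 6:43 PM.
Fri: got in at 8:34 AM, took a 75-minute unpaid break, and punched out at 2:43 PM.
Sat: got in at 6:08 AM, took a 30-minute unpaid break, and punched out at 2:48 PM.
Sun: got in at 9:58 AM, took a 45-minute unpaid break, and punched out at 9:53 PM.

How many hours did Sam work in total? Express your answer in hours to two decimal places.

46.33 hours

Tue: 9:55 AM–2:43 PM = 4 h 48 min
Wed: 9:20 AM–4:53 PM = 7 h 33 min; less 60 min break → 6 h 33 min
Thu: 7:58 AM–6:43 PM = 10 h 45 min
Fri: 8:34 AM–2:43 PM = 6 h 9 min; less 75 min break → 4 h 54 min
Sat: 6:08 AM–2:48 PM = 8 h 40 min; less 30 min break → 8 h 10 min
Sun: 9:58 AM–9:53 PM = 11 h 55 min; less 45 min break → 11 h 10 min
Total: 4 h 48 min + 6 h 33 min + 10 h 45 min + 4 h 54 min + 8 h 10 min + 11 h 10 min = 46 h 20 min.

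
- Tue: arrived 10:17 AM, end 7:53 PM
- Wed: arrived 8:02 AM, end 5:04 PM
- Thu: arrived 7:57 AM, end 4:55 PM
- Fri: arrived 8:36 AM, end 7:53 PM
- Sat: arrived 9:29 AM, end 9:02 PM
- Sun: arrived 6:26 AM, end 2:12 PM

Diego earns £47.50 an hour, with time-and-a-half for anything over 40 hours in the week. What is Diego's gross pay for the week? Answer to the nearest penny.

Tue: 10:17 AM–7:53 PM = 9 h 36 min
Wed: 8:02 AM–5:04 PM = 9 h 2 min
Thu: 7:57 AM–4:55 PM = 8 h 58 min
Fri: 8:36 AM–7:53 PM = 11 h 17 min
Sat: 9:29 AM–9:02 PM = 11 h 33 min
Sun: 6:26 AM–2:12 PM = 7 h 46 min
Total worked: 58 h 12 min = 3492 min.
Regular 40 h 0 min = 2400 min at £47.50/h; overtime 18 h 12 min = 1092 min at £71.25/h.
Pay = (2400 × £47.50 + 1092 × £71.25) ÷ 60 = £3196.75.

£3196.75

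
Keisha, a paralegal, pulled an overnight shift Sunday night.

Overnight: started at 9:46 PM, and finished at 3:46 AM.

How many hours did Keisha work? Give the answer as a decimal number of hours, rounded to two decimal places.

6.00 hours

Overnight: 9:46 PM → midnight = 2 h 14 min; midnight → 3:46 AM = 3 h 46 min; span 6 h 0 min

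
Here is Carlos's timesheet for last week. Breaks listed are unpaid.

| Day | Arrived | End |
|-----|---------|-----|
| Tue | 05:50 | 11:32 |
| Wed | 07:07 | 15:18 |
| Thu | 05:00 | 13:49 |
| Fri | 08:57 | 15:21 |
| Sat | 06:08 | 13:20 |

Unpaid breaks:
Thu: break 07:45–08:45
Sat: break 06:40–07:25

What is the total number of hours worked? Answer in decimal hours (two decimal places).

34.55 hours

Tue: 05:50–11:32 = 5 h 42 min
Wed: 07:07–15:18 = 8 h 11 min
Thu: 05:00–13:49 = 8 h 49 min; less 60 min break → 7 h 49 min
Fri: 08:57–15:21 = 6 h 24 min
Sat: 06:08–13:20 = 7 h 12 min; less 45 min break → 6 h 27 min
Total: 5 h 42 min + 8 h 11 min + 7 h 49 min + 6 h 24 min + 6 h 27 min = 34 h 33 min.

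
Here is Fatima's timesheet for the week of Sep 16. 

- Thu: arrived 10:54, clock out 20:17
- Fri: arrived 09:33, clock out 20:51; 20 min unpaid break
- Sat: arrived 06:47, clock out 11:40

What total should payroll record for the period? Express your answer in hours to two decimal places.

Thu: 10:54–20:17 = 9 h 23 min
Fri: 09:33–20:51 = 11 h 18 min; less 20 min break → 10 h 58 min
Sat: 06:47–11:40 = 4 h 53 min
Total: 9 h 23 min + 10 h 58 min + 4 h 53 min = 25 h 14 min.

25.23 hours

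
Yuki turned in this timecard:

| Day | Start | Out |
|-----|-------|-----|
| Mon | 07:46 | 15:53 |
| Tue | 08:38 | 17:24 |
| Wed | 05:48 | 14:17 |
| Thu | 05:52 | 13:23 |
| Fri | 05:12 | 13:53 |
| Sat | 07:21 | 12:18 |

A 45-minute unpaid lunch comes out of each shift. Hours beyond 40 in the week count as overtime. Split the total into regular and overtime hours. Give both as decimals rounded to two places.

Regular 40.00 hours, overtime 2.02 hours

Mon: 07:46–15:53 = 8 h 7 min; less 45 min break → 7 h 22 min
Tue: 08:38–17:24 = 8 h 46 min; less 45 min break → 8 h 1 min
Wed: 05:48–14:17 = 8 h 29 min; less 45 min break → 7 h 44 min
Thu: 05:52–13:23 = 7 h 31 min; less 45 min break → 6 h 46 min
Fri: 05:12–13:53 = 8 h 41 min; less 45 min break → 7 h 56 min
Sat: 07:21–12:18 = 4 h 57 min; less 45 min break → 4 h 12 min
Total worked: 42 h 1 min = 42.02 h.
Threshold 40 h → overtime 2 h 1 min, regular 40 h 0 min.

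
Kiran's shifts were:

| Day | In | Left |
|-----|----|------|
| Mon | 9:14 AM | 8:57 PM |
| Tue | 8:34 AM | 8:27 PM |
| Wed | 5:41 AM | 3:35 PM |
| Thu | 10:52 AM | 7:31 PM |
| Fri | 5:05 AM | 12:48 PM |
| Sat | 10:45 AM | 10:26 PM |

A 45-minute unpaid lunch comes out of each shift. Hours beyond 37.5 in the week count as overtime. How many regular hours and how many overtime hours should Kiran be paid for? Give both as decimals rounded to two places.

Mon: 9:14 AM–8:57 PM = 11 h 43 min; less 45 min break → 10 h 58 min
Tue: 8:34 AM–8:27 PM = 11 h 53 min; less 45 min break → 11 h 8 min
Wed: 5:41 AM–3:35 PM = 9 h 54 min; less 45 min break → 9 h 9 min
Thu: 10:52 AM–7:31 PM = 8 h 39 min; less 45 min break → 7 h 54 min
Fri: 5:05 AM–12:48 PM = 7 h 43 min; less 45 min break → 6 h 58 min
Sat: 10:45 AM–10:26 PM = 11 h 41 min; less 45 min break → 10 h 56 min
Total worked: 57 h 3 min = 57.05 h.
Threshold 37.5 h → overtime 19 h 33 min, regular 37 h 30 min.

Regular 37.50 hours, overtime 19.55 hours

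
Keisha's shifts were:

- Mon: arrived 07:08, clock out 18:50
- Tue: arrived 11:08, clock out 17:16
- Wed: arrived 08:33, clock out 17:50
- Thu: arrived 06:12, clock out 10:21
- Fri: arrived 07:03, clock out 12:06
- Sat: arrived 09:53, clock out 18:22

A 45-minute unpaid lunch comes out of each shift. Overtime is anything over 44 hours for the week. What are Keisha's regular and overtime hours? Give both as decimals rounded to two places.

Regular 40.30 hours, overtime 0.00 hours

Mon: 07:08–18:50 = 11 h 42 min; less 45 min break → 10 h 57 min
Tue: 11:08–17:16 = 6 h 8 min; less 45 min break → 5 h 23 min
Wed: 08:33–17:50 = 9 h 17 min; less 45 min break → 8 h 32 min
Thu: 06:12–10:21 = 4 h 9 min; less 45 min break → 3 h 24 min
Fri: 07:03–12:06 = 5 h 3 min; less 45 min break → 4 h 18 min
Sat: 09:53–18:22 = 8 h 29 min; less 45 min break → 7 h 44 min
Total worked: 40 h 18 min = 40.30 h.
Threshold 44 h → overtime 0 h 0 min, regular 40 h 18 min.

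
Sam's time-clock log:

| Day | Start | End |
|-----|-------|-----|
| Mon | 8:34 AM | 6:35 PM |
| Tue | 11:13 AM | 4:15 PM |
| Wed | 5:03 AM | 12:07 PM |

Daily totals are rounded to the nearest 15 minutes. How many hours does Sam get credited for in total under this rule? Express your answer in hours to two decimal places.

22.00 hours

Mon: 8:34 AM–6:35 PM = 10 h 1 min → rounds to 10 h 0 min
Tue: 11:13 AM–4:15 PM = 5 h 2 min → rounds to 5 h 0 min
Wed: 5:03 AM–12:07 PM = 7 h 4 min → rounds to 7 h 0 min
Total credited: 22 h 0 min.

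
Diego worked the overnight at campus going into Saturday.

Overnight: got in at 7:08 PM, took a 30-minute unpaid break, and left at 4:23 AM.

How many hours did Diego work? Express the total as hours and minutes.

8 h 45 min

Overnight: 7:08 PM → midnight = 4 h 52 min; midnight → 4:23 AM = 4 h 23 min; span 9 h 15 min; less 30 min break → 8 h 45 min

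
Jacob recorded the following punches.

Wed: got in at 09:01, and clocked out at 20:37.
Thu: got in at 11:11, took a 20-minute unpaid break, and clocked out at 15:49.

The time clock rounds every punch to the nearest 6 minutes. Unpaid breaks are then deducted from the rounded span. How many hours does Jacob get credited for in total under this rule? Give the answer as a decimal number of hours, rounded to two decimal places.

15.87 hours

Wed: in 09:01→09:00, out 20:37→20:36; 11 h 36 min
Thu: in 11:11→11:12, out 15:49→15:48; 4 h 36 min − 20 min = 4 h 16 min
Total credited: 15 h 52 min.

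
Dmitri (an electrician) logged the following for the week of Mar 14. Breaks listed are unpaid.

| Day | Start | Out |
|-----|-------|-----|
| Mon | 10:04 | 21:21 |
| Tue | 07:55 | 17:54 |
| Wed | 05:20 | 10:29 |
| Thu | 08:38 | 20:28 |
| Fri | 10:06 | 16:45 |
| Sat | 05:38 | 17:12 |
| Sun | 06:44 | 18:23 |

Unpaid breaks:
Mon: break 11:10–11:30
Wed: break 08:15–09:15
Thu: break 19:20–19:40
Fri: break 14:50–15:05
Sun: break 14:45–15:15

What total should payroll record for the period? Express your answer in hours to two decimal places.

Mon: 10:04–21:21 = 11 h 17 min; less 20 min break → 10 h 57 min
Tue: 07:55–17:54 = 9 h 59 min
Wed: 05:20–10:29 = 5 h 9 min; less 60 min break → 4 h 9 min
Thu: 08:38–20:28 = 11 h 50 min; less 20 min break → 11 h 30 min
Fri: 10:06–16:45 = 6 h 39 min; less 15 min break → 6 h 24 min
Sat: 05:38–17:12 = 11 h 34 min
Sun: 06:44–18:23 = 11 h 39 min; less 30 min break → 11 h 9 min
Total: 10 h 57 min + 9 h 59 min + 4 h 9 min + 11 h 30 min + 6 h 24 min + 11 h 34 min + 11 h 9 min = 65 h 42 min.

65.70 hours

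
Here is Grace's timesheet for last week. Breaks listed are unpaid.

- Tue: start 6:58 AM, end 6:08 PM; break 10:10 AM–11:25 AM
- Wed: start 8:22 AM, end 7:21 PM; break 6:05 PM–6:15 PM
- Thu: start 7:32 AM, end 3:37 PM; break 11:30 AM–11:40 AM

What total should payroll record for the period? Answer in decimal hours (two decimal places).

Tue: 6:58 AM–6:08 PM = 11 h 10 min; less 75 min break → 9 h 55 min
Wed: 8:22 AM–7:21 PM = 10 h 59 min; less 10 min break → 10 h 49 min
Thu: 7:32 AM–3:37 PM = 8 h 5 min; less 10 min break → 7 h 55 min
Total: 9 h 55 min + 10 h 49 min + 7 h 55 min = 28 h 39 min.

28.65 hours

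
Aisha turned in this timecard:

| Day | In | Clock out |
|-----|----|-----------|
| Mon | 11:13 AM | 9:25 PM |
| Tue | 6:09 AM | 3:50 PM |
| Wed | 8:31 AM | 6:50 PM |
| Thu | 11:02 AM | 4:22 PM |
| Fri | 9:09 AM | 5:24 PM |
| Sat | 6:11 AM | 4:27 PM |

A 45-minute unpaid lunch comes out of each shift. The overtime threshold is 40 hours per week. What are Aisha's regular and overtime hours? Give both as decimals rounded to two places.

Regular 40.00 hours, overtime 9.55 hours

Mon: 11:13 AM–9:25 PM = 10 h 12 min; less 45 min break → 9 h 27 min
Tue: 6:09 AM–3:50 PM = 9 h 41 min; less 45 min break → 8 h 56 min
Wed: 8:31 AM–6:50 PM = 10 h 19 min; less 45 min break → 9 h 34 min
Thu: 11:02 AM–4:22 PM = 5 h 20 min; less 45 min break → 4 h 35 min
Fri: 9:09 AM–5:24 PM = 8 h 15 min; less 45 min break → 7 h 30 min
Sat: 6:11 AM–4:27 PM = 10 h 16 min; less 45 min break → 9 h 31 min
Total worked: 49 h 33 min = 49.55 h.
Threshold 40 h → overtime 9 h 33 min, regular 40 h 0 min.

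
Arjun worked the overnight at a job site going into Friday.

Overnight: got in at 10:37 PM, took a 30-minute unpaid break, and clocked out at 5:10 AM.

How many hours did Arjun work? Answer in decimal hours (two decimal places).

6.05 hours

Overnight: 10:37 PM → midnight = 1 h 23 min; midnight → 5:10 AM = 5 h 10 min; span 6 h 33 min; less 30 min break → 6 h 3 min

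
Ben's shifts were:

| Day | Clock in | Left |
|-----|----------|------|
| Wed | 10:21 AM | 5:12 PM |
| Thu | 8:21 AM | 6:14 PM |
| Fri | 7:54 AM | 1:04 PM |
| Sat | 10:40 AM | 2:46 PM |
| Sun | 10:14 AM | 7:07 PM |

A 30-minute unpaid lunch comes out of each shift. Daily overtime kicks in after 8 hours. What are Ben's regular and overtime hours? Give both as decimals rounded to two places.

Wed: 10:21 AM–5:12 PM = 6 h 51 min; less 30 min break → 6 h 21 min
Thu: 8:21 AM–6:14 PM = 9 h 53 min; less 30 min break → 9 h 23 min
Fri: 7:54 AM–1:04 PM = 5 h 10 min; less 30 min break → 4 h 40 min
Sat: 10:40 AM–2:46 PM = 4 h 6 min; less 30 min break → 3 h 36 min
Sun: 10:14 AM–7:07 PM = 8 h 53 min; less 30 min break → 8 h 23 min
Wed reg 6 h 21 min / OT 0 h 0 min; Thu reg 8 h 0 min / OT 1 h 23 min; Fri reg 4 h 40 min / OT 0 h 0 min; Sat reg 3 h 36 min / OT 0 h 0 min; Sun reg 8 h 0 min / OT 0 h 23 min.
Totals: regular 30 h 37 min, overtime 1 h 46 min.

Regular 30.62 hours, overtime 1.77 hours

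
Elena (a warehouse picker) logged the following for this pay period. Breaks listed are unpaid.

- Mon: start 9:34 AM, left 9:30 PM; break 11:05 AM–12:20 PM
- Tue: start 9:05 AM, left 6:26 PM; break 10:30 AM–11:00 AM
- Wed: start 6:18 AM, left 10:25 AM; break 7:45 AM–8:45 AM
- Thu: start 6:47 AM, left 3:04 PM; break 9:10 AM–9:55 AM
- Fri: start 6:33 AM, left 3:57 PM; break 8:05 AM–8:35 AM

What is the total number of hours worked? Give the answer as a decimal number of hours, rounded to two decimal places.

Mon: 9:34 AM–9:30 PM = 11 h 56 min; less 75 min break → 10 h 41 min
Tue: 9:05 AM–6:26 PM = 9 h 21 min; less 30 min break → 8 h 51 min
Wed: 6:18 AM–10:25 AM = 4 h 7 min; less 60 min break → 3 h 7 min
Thu: 6:47 AM–3:04 PM = 8 h 17 min; less 45 min break → 7 h 32 min
Fri: 6:33 AM–3:57 PM = 9 h 24 min; less 30 min break → 8 h 54 min
Total: 10 h 41 min + 8 h 51 min + 3 h 7 min + 7 h 32 min + 8 h 54 min = 39 h 5 min.

39.08 hours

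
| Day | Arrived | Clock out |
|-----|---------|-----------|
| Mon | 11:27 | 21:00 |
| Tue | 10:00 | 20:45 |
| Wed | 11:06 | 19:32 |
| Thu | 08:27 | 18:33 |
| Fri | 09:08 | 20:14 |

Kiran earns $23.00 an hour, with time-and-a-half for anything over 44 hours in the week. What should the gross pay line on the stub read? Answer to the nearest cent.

Mon: 11:27–21:00 = 9 h 33 min
Tue: 10:00–20:45 = 10 h 45 min
Wed: 11:06–19:32 = 8 h 26 min
Thu: 08:27–18:33 = 10 h 6 min
Fri: 09:08–20:14 = 11 h 6 min
Total worked: 49 h 56 min = 2996 min.
Regular 44 h 0 min = 2640 min at $23.00/h; overtime 5 h 56 min = 356 min at $34.50/h.
Pay = (2640 × $23.00 + 356 × $34.50) ÷ 60 = $1216.70.

$1216.70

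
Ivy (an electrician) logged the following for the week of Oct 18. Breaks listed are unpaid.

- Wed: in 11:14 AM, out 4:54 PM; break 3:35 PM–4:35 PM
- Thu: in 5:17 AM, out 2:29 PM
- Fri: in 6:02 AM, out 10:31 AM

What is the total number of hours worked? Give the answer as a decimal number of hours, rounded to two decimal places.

18.35 hours

Wed: 11:14 AM–4:54 PM = 5 h 40 min; less 60 min break → 4 h 40 min
Thu: 5:17 AM–2:29 PM = 9 h 12 min
Fri: 6:02 AM–10:31 AM = 4 h 29 min
Total: 4 h 40 min + 9 h 12 min + 4 h 29 min = 18 h 21 min.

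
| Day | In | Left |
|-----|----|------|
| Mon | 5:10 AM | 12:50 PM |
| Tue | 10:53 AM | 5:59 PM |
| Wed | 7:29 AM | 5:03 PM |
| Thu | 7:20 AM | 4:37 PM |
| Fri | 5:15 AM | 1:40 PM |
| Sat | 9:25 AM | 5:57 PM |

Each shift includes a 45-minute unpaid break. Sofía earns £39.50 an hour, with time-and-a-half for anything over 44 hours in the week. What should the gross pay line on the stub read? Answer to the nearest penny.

Mon: 5:10 AM–12:50 PM = 7 h 40 min; less 45 min break → 6 h 55 min
Tue: 10:53 AM–5:59 PM = 7 h 6 min; less 45 min break → 6 h 21 min
Wed: 7:29 AM–5:03 PM = 9 h 34 min; less 45 min break → 8 h 49 min
Thu: 7:20 AM–4:37 PM = 9 h 17 min; less 45 min break → 8 h 32 min
Fri: 5:15 AM–1:40 PM = 8 h 25 min; less 45 min break → 7 h 40 min
Sat: 9:25 AM–5:57 PM = 8 h 32 min; less 45 min break → 7 h 47 min
Total worked: 46 h 4 min = 2764 min.
Regular 44 h 0 min = 2640 min at £39.50/h; overtime 2 h 4 min = 124 min at £59.25/h.
Pay = (2640 × £39.50 + 124 × £59.25) ÷ 60 = £1860.45.

£1860.45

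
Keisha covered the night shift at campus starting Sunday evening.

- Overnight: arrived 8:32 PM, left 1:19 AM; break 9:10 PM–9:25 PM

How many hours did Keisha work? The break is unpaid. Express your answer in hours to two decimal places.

Overnight: 8:32 PM → midnight = 3 h 28 min; midnight → 1:19 AM = 1 h 19 min; span 4 h 47 min; less 15 min break → 4 h 32 min

4.53 hours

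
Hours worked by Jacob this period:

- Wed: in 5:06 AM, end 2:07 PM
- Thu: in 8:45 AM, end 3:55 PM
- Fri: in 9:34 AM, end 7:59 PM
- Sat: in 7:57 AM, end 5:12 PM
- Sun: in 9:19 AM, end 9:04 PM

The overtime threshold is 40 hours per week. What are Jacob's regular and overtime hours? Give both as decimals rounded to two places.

Wed: 5:06 AM–2:07 PM = 9 h 1 min
Thu: 8:45 AM–3:55 PM = 7 h 10 min
Fri: 9:34 AM–7:59 PM = 10 h 25 min
Sat: 7:57 AM–5:12 PM = 9 h 15 min
Sun: 9:19 AM–9:04 PM = 11 h 45 min
Total worked: 47 h 36 min = 47.60 h.
Threshold 40 h → overtime 7 h 36 min, regular 40 h 0 min.

Regular 40.00 hours, overtime 7.60 hours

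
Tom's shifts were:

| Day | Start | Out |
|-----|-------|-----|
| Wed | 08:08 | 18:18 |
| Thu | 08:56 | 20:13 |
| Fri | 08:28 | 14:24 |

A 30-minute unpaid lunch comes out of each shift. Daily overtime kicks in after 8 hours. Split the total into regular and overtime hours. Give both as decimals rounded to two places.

Wed: 08:08–18:18 = 10 h 10 min; less 30 min break → 9 h 40 min
Thu: 08:56–20:13 = 11 h 17 min; less 30 min break → 10 h 47 min
Fri: 08:28–14:24 = 5 h 56 min; less 30 min break → 5 h 26 min
Wed reg 8 h 0 min / OT 1 h 40 min; Thu reg 8 h 0 min / OT 2 h 47 min; Fri reg 5 h 26 min / OT 0 h 0 min.
Totals: regular 21 h 26 min, overtime 4 h 27 min.

Regular 21.43 hours, overtime 4.45 hours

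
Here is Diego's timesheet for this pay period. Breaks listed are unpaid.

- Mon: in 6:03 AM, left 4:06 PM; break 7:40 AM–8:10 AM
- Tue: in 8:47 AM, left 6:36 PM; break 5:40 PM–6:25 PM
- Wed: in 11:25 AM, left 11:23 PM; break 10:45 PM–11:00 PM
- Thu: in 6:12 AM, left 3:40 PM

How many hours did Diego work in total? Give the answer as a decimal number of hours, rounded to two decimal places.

Mon: 6:03 AM–4:06 PM = 10 h 3 min; less 30 min break → 9 h 33 min
Tue: 8:47 AM–6:36 PM = 9 h 49 min; less 45 min break → 9 h 4 min
Wed: 11:25 AM–11:23 PM = 11 h 58 min; less 15 min break → 11 h 43 min
Thu: 6:12 AM–3:40 PM = 9 h 28 min
Total: 9 h 33 min + 9 h 4 min + 11 h 43 min + 9 h 28 min = 39 h 48 min.

39.80 hours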